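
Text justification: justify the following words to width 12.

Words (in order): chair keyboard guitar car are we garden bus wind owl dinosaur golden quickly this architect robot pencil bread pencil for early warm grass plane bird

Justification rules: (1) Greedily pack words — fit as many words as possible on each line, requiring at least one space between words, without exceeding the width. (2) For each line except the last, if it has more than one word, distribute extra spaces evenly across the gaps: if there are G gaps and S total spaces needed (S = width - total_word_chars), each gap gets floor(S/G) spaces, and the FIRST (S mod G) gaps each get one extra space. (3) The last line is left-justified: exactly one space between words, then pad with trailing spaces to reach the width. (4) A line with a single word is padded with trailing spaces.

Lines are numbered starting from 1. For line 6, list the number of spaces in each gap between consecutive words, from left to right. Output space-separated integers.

Line 1: ['chair'] (min_width=5, slack=7)
Line 2: ['keyboard'] (min_width=8, slack=4)
Line 3: ['guitar', 'car'] (min_width=10, slack=2)
Line 4: ['are', 'we'] (min_width=6, slack=6)
Line 5: ['garden', 'bus'] (min_width=10, slack=2)
Line 6: ['wind', 'owl'] (min_width=8, slack=4)
Line 7: ['dinosaur'] (min_width=8, slack=4)
Line 8: ['golden'] (min_width=6, slack=6)
Line 9: ['quickly', 'this'] (min_width=12, slack=0)
Line 10: ['architect'] (min_width=9, slack=3)
Line 11: ['robot', 'pencil'] (min_width=12, slack=0)
Line 12: ['bread', 'pencil'] (min_width=12, slack=0)
Line 13: ['for', 'early'] (min_width=9, slack=3)
Line 14: ['warm', 'grass'] (min_width=10, slack=2)
Line 15: ['plane', 'bird'] (min_width=10, slack=2)

Answer: 5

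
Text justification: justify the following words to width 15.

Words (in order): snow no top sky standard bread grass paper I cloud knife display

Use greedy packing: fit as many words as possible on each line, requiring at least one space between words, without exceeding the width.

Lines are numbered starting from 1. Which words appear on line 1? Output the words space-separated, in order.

Line 1: ['snow', 'no', 'top', 'sky'] (min_width=15, slack=0)
Line 2: ['standard', 'bread'] (min_width=14, slack=1)
Line 3: ['grass', 'paper', 'I'] (min_width=13, slack=2)
Line 4: ['cloud', 'knife'] (min_width=11, slack=4)
Line 5: ['display'] (min_width=7, slack=8)

Answer: snow no top sky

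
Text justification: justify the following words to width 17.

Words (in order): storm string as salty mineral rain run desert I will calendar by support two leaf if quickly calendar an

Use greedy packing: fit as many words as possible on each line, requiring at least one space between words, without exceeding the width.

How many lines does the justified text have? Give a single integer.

Answer: 7

Derivation:
Line 1: ['storm', 'string', 'as'] (min_width=15, slack=2)
Line 2: ['salty', 'mineral'] (min_width=13, slack=4)
Line 3: ['rain', 'run', 'desert', 'I'] (min_width=17, slack=0)
Line 4: ['will', 'calendar', 'by'] (min_width=16, slack=1)
Line 5: ['support', 'two', 'leaf'] (min_width=16, slack=1)
Line 6: ['if', 'quickly'] (min_width=10, slack=7)
Line 7: ['calendar', 'an'] (min_width=11, slack=6)
Total lines: 7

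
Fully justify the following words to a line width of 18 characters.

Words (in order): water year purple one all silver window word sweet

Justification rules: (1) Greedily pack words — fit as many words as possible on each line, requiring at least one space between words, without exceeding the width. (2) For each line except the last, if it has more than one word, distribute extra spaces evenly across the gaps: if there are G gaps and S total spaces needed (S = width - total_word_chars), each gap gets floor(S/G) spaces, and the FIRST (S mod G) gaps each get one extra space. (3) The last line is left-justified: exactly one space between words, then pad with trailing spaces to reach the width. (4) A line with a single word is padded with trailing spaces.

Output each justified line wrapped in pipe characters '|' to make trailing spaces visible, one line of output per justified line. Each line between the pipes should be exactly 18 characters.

Answer: |water  year purple|
|one   all   silver|
|window word sweet |

Derivation:
Line 1: ['water', 'year', 'purple'] (min_width=17, slack=1)
Line 2: ['one', 'all', 'silver'] (min_width=14, slack=4)
Line 3: ['window', 'word', 'sweet'] (min_width=17, slack=1)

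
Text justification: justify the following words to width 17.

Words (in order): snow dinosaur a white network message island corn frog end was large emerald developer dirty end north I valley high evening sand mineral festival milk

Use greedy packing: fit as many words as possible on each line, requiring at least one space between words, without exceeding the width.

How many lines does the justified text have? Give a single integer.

Answer: 11

Derivation:
Line 1: ['snow', 'dinosaur', 'a'] (min_width=15, slack=2)
Line 2: ['white', 'network'] (min_width=13, slack=4)
Line 3: ['message', 'island'] (min_width=14, slack=3)
Line 4: ['corn', 'frog', 'end', 'was'] (min_width=17, slack=0)
Line 5: ['large', 'emerald'] (min_width=13, slack=4)
Line 6: ['developer', 'dirty'] (min_width=15, slack=2)
Line 7: ['end', 'north', 'I'] (min_width=11, slack=6)
Line 8: ['valley', 'high'] (min_width=11, slack=6)
Line 9: ['evening', 'sand'] (min_width=12, slack=5)
Line 10: ['mineral', 'festival'] (min_width=16, slack=1)
Line 11: ['milk'] (min_width=4, slack=13)
Total lines: 11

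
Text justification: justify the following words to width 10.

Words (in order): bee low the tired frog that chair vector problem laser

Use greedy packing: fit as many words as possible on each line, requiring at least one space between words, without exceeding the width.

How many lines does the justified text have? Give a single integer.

Line 1: ['bee', 'low'] (min_width=7, slack=3)
Line 2: ['the', 'tired'] (min_width=9, slack=1)
Line 3: ['frog', 'that'] (min_width=9, slack=1)
Line 4: ['chair'] (min_width=5, slack=5)
Line 5: ['vector'] (min_width=6, slack=4)
Line 6: ['problem'] (min_width=7, slack=3)
Line 7: ['laser'] (min_width=5, slack=5)
Total lines: 7

Answer: 7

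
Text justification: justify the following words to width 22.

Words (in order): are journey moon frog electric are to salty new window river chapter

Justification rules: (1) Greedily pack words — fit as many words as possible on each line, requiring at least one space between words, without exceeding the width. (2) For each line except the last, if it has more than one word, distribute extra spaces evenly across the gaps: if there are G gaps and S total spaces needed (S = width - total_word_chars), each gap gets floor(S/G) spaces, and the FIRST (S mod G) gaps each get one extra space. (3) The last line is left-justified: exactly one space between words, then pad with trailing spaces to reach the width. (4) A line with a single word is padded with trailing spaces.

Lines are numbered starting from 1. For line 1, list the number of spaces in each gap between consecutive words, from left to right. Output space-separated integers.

Answer: 2 1 1

Derivation:
Line 1: ['are', 'journey', 'moon', 'frog'] (min_width=21, slack=1)
Line 2: ['electric', 'are', 'to', 'salty'] (min_width=21, slack=1)
Line 3: ['new', 'window', 'river'] (min_width=16, slack=6)
Line 4: ['chapter'] (min_width=7, slack=15)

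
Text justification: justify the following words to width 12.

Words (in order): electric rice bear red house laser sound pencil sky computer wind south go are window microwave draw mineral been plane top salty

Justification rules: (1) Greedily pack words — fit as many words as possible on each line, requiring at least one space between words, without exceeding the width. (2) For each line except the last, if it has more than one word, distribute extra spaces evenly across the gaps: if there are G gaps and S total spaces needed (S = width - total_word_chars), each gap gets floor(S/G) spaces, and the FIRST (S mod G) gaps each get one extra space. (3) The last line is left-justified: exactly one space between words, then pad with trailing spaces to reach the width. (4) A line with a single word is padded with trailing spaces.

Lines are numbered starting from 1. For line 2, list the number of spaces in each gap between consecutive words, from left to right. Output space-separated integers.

Line 1: ['electric'] (min_width=8, slack=4)
Line 2: ['rice', 'bear'] (min_width=9, slack=3)
Line 3: ['red', 'house'] (min_width=9, slack=3)
Line 4: ['laser', 'sound'] (min_width=11, slack=1)
Line 5: ['pencil', 'sky'] (min_width=10, slack=2)
Line 6: ['computer'] (min_width=8, slack=4)
Line 7: ['wind', 'south'] (min_width=10, slack=2)
Line 8: ['go', 'are'] (min_width=6, slack=6)
Line 9: ['window'] (min_width=6, slack=6)
Line 10: ['microwave'] (min_width=9, slack=3)
Line 11: ['draw', 'mineral'] (min_width=12, slack=0)
Line 12: ['been', 'plane'] (min_width=10, slack=2)
Line 13: ['top', 'salty'] (min_width=9, slack=3)

Answer: 4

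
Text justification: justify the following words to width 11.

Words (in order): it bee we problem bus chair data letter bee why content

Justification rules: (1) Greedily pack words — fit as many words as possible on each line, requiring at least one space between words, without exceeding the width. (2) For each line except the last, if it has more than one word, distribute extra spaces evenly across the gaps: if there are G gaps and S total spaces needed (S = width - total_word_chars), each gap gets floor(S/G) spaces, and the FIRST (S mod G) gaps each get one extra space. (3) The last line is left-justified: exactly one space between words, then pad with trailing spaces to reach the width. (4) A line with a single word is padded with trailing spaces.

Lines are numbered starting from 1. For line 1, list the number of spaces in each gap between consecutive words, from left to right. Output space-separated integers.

Answer: 2 2

Derivation:
Line 1: ['it', 'bee', 'we'] (min_width=9, slack=2)
Line 2: ['problem', 'bus'] (min_width=11, slack=0)
Line 3: ['chair', 'data'] (min_width=10, slack=1)
Line 4: ['letter', 'bee'] (min_width=10, slack=1)
Line 5: ['why', 'content'] (min_width=11, slack=0)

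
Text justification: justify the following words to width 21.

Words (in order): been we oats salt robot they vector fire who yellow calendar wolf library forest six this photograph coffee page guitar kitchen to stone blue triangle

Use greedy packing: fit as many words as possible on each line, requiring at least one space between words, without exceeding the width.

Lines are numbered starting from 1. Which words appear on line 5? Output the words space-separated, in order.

Answer: forest six this

Derivation:
Line 1: ['been', 'we', 'oats', 'salt'] (min_width=17, slack=4)
Line 2: ['robot', 'they', 'vector'] (min_width=17, slack=4)
Line 3: ['fire', 'who', 'yellow'] (min_width=15, slack=6)
Line 4: ['calendar', 'wolf', 'library'] (min_width=21, slack=0)
Line 5: ['forest', 'six', 'this'] (min_width=15, slack=6)
Line 6: ['photograph', 'coffee'] (min_width=17, slack=4)
Line 7: ['page', 'guitar', 'kitchen'] (min_width=19, slack=2)
Line 8: ['to', 'stone', 'blue'] (min_width=13, slack=8)
Line 9: ['triangle'] (min_width=8, slack=13)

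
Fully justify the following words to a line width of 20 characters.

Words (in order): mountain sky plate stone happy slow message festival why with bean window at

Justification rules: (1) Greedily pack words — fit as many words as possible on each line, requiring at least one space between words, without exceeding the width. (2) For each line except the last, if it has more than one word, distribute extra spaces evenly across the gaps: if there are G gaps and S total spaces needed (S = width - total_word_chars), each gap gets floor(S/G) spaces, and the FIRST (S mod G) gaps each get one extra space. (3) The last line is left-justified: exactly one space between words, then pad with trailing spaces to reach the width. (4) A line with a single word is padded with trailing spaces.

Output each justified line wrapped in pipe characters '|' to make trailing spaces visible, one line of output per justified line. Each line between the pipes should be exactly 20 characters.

Line 1: ['mountain', 'sky', 'plate'] (min_width=18, slack=2)
Line 2: ['stone', 'happy', 'slow'] (min_width=16, slack=4)
Line 3: ['message', 'festival', 'why'] (min_width=20, slack=0)
Line 4: ['with', 'bean', 'window', 'at'] (min_width=19, slack=1)

Answer: |mountain  sky  plate|
|stone   happy   slow|
|message festival why|
|with bean window at |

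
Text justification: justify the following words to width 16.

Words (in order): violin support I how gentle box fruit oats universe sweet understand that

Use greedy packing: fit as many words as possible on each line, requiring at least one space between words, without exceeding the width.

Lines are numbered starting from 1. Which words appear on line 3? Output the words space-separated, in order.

Answer: fruit oats

Derivation:
Line 1: ['violin', 'support', 'I'] (min_width=16, slack=0)
Line 2: ['how', 'gentle', 'box'] (min_width=14, slack=2)
Line 3: ['fruit', 'oats'] (min_width=10, slack=6)
Line 4: ['universe', 'sweet'] (min_width=14, slack=2)
Line 5: ['understand', 'that'] (min_width=15, slack=1)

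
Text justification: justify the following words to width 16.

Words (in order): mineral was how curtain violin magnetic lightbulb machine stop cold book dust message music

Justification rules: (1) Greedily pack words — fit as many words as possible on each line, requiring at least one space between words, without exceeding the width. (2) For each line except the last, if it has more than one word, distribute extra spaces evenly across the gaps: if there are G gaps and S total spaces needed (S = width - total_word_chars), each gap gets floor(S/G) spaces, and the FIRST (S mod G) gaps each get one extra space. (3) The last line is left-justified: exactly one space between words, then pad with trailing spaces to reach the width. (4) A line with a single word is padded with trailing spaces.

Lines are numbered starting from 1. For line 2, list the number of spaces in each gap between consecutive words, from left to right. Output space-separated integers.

Line 1: ['mineral', 'was', 'how'] (min_width=15, slack=1)
Line 2: ['curtain', 'violin'] (min_width=14, slack=2)
Line 3: ['magnetic'] (min_width=8, slack=8)
Line 4: ['lightbulb'] (min_width=9, slack=7)
Line 5: ['machine', 'stop'] (min_width=12, slack=4)
Line 6: ['cold', 'book', 'dust'] (min_width=14, slack=2)
Line 7: ['message', 'music'] (min_width=13, slack=3)

Answer: 3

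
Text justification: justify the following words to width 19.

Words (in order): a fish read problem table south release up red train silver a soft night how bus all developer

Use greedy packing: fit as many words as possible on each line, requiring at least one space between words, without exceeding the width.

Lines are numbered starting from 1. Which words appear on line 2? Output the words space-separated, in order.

Line 1: ['a', 'fish', 'read', 'problem'] (min_width=19, slack=0)
Line 2: ['table', 'south', 'release'] (min_width=19, slack=0)
Line 3: ['up', 'red', 'train', 'silver'] (min_width=19, slack=0)
Line 4: ['a', 'soft', 'night', 'how'] (min_width=16, slack=3)
Line 5: ['bus', 'all', 'developer'] (min_width=17, slack=2)

Answer: table south release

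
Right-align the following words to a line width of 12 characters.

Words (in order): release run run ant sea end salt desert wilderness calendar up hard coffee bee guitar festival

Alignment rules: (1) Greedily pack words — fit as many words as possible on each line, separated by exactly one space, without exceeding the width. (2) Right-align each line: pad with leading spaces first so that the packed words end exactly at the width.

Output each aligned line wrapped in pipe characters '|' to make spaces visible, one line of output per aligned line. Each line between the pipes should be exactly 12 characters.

Line 1: ['release', 'run'] (min_width=11, slack=1)
Line 2: ['run', 'ant', 'sea'] (min_width=11, slack=1)
Line 3: ['end', 'salt'] (min_width=8, slack=4)
Line 4: ['desert'] (min_width=6, slack=6)
Line 5: ['wilderness'] (min_width=10, slack=2)
Line 6: ['calendar', 'up'] (min_width=11, slack=1)
Line 7: ['hard', 'coffee'] (min_width=11, slack=1)
Line 8: ['bee', 'guitar'] (min_width=10, slack=2)
Line 9: ['festival'] (min_width=8, slack=4)

Answer: | release run|
| run ant sea|
|    end salt|
|      desert|
|  wilderness|
| calendar up|
| hard coffee|
|  bee guitar|
|    festival|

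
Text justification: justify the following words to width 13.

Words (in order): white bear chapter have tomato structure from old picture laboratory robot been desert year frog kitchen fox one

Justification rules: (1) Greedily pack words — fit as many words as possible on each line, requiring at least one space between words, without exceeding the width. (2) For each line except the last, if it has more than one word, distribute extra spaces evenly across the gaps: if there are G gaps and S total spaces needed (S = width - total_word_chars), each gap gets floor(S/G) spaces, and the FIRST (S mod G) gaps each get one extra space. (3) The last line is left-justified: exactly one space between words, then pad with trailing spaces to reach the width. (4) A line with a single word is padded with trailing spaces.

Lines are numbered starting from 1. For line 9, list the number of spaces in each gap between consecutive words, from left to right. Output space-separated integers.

Answer: 3

Derivation:
Line 1: ['white', 'bear'] (min_width=10, slack=3)
Line 2: ['chapter', 'have'] (min_width=12, slack=1)
Line 3: ['tomato'] (min_width=6, slack=7)
Line 4: ['structure'] (min_width=9, slack=4)
Line 5: ['from', 'old'] (min_width=8, slack=5)
Line 6: ['picture'] (min_width=7, slack=6)
Line 7: ['laboratory'] (min_width=10, slack=3)
Line 8: ['robot', 'been'] (min_width=10, slack=3)
Line 9: ['desert', 'year'] (min_width=11, slack=2)
Line 10: ['frog', 'kitchen'] (min_width=12, slack=1)
Line 11: ['fox', 'one'] (min_width=7, slack=6)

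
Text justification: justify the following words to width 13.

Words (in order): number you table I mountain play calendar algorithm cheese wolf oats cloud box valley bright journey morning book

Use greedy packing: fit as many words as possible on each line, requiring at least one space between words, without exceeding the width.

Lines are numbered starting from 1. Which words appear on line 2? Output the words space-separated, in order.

Line 1: ['number', 'you'] (min_width=10, slack=3)
Line 2: ['table', 'I'] (min_width=7, slack=6)
Line 3: ['mountain', 'play'] (min_width=13, slack=0)
Line 4: ['calendar'] (min_width=8, slack=5)
Line 5: ['algorithm'] (min_width=9, slack=4)
Line 6: ['cheese', 'wolf'] (min_width=11, slack=2)
Line 7: ['oats', 'cloud'] (min_width=10, slack=3)
Line 8: ['box', 'valley'] (min_width=10, slack=3)
Line 9: ['bright'] (min_width=6, slack=7)
Line 10: ['journey'] (min_width=7, slack=6)
Line 11: ['morning', 'book'] (min_width=12, slack=1)

Answer: table I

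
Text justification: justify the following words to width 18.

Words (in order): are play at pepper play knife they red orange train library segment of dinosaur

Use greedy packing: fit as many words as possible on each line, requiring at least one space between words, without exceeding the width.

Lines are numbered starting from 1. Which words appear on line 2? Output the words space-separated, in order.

Line 1: ['are', 'play', 'at', 'pepper'] (min_width=18, slack=0)
Line 2: ['play', 'knife', 'they'] (min_width=15, slack=3)
Line 3: ['red', 'orange', 'train'] (min_width=16, slack=2)
Line 4: ['library', 'segment', 'of'] (min_width=18, slack=0)
Line 5: ['dinosaur'] (min_width=8, slack=10)

Answer: play knife they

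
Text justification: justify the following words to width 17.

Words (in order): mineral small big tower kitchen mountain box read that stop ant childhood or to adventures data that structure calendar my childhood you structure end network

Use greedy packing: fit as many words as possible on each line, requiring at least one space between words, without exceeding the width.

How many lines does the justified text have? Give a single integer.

Line 1: ['mineral', 'small', 'big'] (min_width=17, slack=0)
Line 2: ['tower', 'kitchen'] (min_width=13, slack=4)
Line 3: ['mountain', 'box', 'read'] (min_width=17, slack=0)
Line 4: ['that', 'stop', 'ant'] (min_width=13, slack=4)
Line 5: ['childhood', 'or', 'to'] (min_width=15, slack=2)
Line 6: ['adventures', 'data'] (min_width=15, slack=2)
Line 7: ['that', 'structure'] (min_width=14, slack=3)
Line 8: ['calendar', 'my'] (min_width=11, slack=6)
Line 9: ['childhood', 'you'] (min_width=13, slack=4)
Line 10: ['structure', 'end'] (min_width=13, slack=4)
Line 11: ['network'] (min_width=7, slack=10)
Total lines: 11

Answer: 11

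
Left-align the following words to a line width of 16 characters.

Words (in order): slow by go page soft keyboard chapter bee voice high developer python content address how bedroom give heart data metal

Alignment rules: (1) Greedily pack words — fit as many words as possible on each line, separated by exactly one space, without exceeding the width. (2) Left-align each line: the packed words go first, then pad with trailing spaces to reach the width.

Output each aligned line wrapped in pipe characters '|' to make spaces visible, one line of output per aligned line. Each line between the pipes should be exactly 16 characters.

Line 1: ['slow', 'by', 'go', 'page'] (min_width=15, slack=1)
Line 2: ['soft', 'keyboard'] (min_width=13, slack=3)
Line 3: ['chapter', 'bee'] (min_width=11, slack=5)
Line 4: ['voice', 'high'] (min_width=10, slack=6)
Line 5: ['developer', 'python'] (min_width=16, slack=0)
Line 6: ['content', 'address'] (min_width=15, slack=1)
Line 7: ['how', 'bedroom', 'give'] (min_width=16, slack=0)
Line 8: ['heart', 'data', 'metal'] (min_width=16, slack=0)

Answer: |slow by go page |
|soft keyboard   |
|chapter bee     |
|voice high      |
|developer python|
|content address |
|how bedroom give|
|heart data metal|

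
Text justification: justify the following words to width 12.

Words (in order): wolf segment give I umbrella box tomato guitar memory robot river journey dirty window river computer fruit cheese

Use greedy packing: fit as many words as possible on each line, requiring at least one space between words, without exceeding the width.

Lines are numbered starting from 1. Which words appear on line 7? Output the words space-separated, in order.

Line 1: ['wolf', 'segment'] (min_width=12, slack=0)
Line 2: ['give', 'I'] (min_width=6, slack=6)
Line 3: ['umbrella', 'box'] (min_width=12, slack=0)
Line 4: ['tomato'] (min_width=6, slack=6)
Line 5: ['guitar'] (min_width=6, slack=6)
Line 6: ['memory', 'robot'] (min_width=12, slack=0)
Line 7: ['river'] (min_width=5, slack=7)
Line 8: ['journey'] (min_width=7, slack=5)
Line 9: ['dirty', 'window'] (min_width=12, slack=0)
Line 10: ['river'] (min_width=5, slack=7)
Line 11: ['computer'] (min_width=8, slack=4)
Line 12: ['fruit', 'cheese'] (min_width=12, slack=0)

Answer: river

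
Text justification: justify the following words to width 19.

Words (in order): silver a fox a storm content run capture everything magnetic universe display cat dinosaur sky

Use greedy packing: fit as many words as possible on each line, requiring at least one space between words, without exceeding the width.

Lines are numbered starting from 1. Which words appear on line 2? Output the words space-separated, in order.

Line 1: ['silver', 'a', 'fox', 'a'] (min_width=14, slack=5)
Line 2: ['storm', 'content', 'run'] (min_width=17, slack=2)
Line 3: ['capture', 'everything'] (min_width=18, slack=1)
Line 4: ['magnetic', 'universe'] (min_width=17, slack=2)
Line 5: ['display', 'cat'] (min_width=11, slack=8)
Line 6: ['dinosaur', 'sky'] (min_width=12, slack=7)

Answer: storm content run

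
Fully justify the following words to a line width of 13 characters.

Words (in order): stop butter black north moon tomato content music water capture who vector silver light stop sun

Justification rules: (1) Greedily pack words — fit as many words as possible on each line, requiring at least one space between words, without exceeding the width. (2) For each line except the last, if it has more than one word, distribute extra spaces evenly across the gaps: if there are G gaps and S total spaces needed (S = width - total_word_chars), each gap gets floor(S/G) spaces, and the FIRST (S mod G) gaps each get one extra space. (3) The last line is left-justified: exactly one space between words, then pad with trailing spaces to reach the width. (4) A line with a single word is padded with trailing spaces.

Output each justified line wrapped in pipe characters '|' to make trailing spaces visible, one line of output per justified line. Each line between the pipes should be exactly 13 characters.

Answer: |stop   butter|
|black   north|
|moon   tomato|
|content music|
|water capture|
|who    vector|
|silver  light|
|stop sun     |

Derivation:
Line 1: ['stop', 'butter'] (min_width=11, slack=2)
Line 2: ['black', 'north'] (min_width=11, slack=2)
Line 3: ['moon', 'tomato'] (min_width=11, slack=2)
Line 4: ['content', 'music'] (min_width=13, slack=0)
Line 5: ['water', 'capture'] (min_width=13, slack=0)
Line 6: ['who', 'vector'] (min_width=10, slack=3)
Line 7: ['silver', 'light'] (min_width=12, slack=1)
Line 8: ['stop', 'sun'] (min_width=8, slack=5)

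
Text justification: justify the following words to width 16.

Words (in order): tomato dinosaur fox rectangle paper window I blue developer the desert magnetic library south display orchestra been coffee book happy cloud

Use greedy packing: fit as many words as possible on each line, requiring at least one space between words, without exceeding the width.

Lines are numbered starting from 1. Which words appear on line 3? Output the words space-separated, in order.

Answer: paper window I

Derivation:
Line 1: ['tomato', 'dinosaur'] (min_width=15, slack=1)
Line 2: ['fox', 'rectangle'] (min_width=13, slack=3)
Line 3: ['paper', 'window', 'I'] (min_width=14, slack=2)
Line 4: ['blue', 'developer'] (min_width=14, slack=2)
Line 5: ['the', 'desert'] (min_width=10, slack=6)
Line 6: ['magnetic', 'library'] (min_width=16, slack=0)
Line 7: ['south', 'display'] (min_width=13, slack=3)
Line 8: ['orchestra', 'been'] (min_width=14, slack=2)
Line 9: ['coffee', 'book'] (min_width=11, slack=5)
Line 10: ['happy', 'cloud'] (min_width=11, slack=5)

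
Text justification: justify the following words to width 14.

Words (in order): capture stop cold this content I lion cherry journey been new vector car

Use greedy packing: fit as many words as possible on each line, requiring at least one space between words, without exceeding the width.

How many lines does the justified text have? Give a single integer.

Answer: 6

Derivation:
Line 1: ['capture', 'stop'] (min_width=12, slack=2)
Line 2: ['cold', 'this'] (min_width=9, slack=5)
Line 3: ['content', 'I', 'lion'] (min_width=14, slack=0)
Line 4: ['cherry', 'journey'] (min_width=14, slack=0)
Line 5: ['been', 'new'] (min_width=8, slack=6)
Line 6: ['vector', 'car'] (min_width=10, slack=4)
Total lines: 6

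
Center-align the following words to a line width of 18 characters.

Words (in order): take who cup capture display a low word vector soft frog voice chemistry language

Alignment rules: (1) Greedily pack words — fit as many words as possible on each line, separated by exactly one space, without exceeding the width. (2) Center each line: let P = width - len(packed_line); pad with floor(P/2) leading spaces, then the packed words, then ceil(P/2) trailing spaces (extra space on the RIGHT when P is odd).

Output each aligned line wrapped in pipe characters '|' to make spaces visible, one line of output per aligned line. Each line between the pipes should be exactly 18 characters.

Line 1: ['take', 'who', 'cup'] (min_width=12, slack=6)
Line 2: ['capture', 'display', 'a'] (min_width=17, slack=1)
Line 3: ['low', 'word', 'vector'] (min_width=15, slack=3)
Line 4: ['soft', 'frog', 'voice'] (min_width=15, slack=3)
Line 5: ['chemistry', 'language'] (min_width=18, slack=0)

Answer: |   take who cup   |
|capture display a |
| low word vector  |
| soft frog voice  |
|chemistry language|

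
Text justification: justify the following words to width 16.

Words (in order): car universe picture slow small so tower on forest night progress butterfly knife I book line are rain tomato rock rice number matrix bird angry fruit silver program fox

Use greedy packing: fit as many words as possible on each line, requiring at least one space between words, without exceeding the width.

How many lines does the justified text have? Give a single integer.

Line 1: ['car', 'universe'] (min_width=12, slack=4)
Line 2: ['picture', 'slow'] (min_width=12, slack=4)
Line 3: ['small', 'so', 'tower'] (min_width=14, slack=2)
Line 4: ['on', 'forest', 'night'] (min_width=15, slack=1)
Line 5: ['progress'] (min_width=8, slack=8)
Line 6: ['butterfly', 'knife'] (min_width=15, slack=1)
Line 7: ['I', 'book', 'line', 'are'] (min_width=15, slack=1)
Line 8: ['rain', 'tomato', 'rock'] (min_width=16, slack=0)
Line 9: ['rice', 'number'] (min_width=11, slack=5)
Line 10: ['matrix', 'bird'] (min_width=11, slack=5)
Line 11: ['angry', 'fruit'] (min_width=11, slack=5)
Line 12: ['silver', 'program'] (min_width=14, slack=2)
Line 13: ['fox'] (min_width=3, slack=13)
Total lines: 13

Answer: 13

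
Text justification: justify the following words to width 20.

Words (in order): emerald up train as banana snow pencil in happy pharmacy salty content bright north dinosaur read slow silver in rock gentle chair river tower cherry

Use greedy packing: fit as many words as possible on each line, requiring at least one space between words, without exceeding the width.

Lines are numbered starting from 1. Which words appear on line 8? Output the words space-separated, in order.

Answer: tower cherry

Derivation:
Line 1: ['emerald', 'up', 'train', 'as'] (min_width=19, slack=1)
Line 2: ['banana', 'snow', 'pencil'] (min_width=18, slack=2)
Line 3: ['in', 'happy', 'pharmacy'] (min_width=17, slack=3)
Line 4: ['salty', 'content', 'bright'] (min_width=20, slack=0)
Line 5: ['north', 'dinosaur', 'read'] (min_width=19, slack=1)
Line 6: ['slow', 'silver', 'in', 'rock'] (min_width=19, slack=1)
Line 7: ['gentle', 'chair', 'river'] (min_width=18, slack=2)
Line 8: ['tower', 'cherry'] (min_width=12, slack=8)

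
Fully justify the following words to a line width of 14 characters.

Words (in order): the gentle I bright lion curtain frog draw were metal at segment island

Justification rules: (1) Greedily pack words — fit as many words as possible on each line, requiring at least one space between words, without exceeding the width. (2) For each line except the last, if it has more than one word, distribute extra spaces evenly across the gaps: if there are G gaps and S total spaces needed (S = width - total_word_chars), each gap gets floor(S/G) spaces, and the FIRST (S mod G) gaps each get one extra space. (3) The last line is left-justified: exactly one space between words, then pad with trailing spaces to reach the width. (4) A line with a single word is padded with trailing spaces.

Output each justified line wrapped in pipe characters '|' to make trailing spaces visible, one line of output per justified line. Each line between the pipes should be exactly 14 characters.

Answer: |the  gentle  I|
|bright    lion|
|curtain   frog|
|draw      were|
|metal       at|
|segment island|

Derivation:
Line 1: ['the', 'gentle', 'I'] (min_width=12, slack=2)
Line 2: ['bright', 'lion'] (min_width=11, slack=3)
Line 3: ['curtain', 'frog'] (min_width=12, slack=2)
Line 4: ['draw', 'were'] (min_width=9, slack=5)
Line 5: ['metal', 'at'] (min_width=8, slack=6)
Line 6: ['segment', 'island'] (min_width=14, slack=0)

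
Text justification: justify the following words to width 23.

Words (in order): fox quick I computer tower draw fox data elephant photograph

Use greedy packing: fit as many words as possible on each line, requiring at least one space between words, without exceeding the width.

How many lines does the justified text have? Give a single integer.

Line 1: ['fox', 'quick', 'I', 'computer'] (min_width=20, slack=3)
Line 2: ['tower', 'draw', 'fox', 'data'] (min_width=19, slack=4)
Line 3: ['elephant', 'photograph'] (min_width=19, slack=4)
Total lines: 3

Answer: 3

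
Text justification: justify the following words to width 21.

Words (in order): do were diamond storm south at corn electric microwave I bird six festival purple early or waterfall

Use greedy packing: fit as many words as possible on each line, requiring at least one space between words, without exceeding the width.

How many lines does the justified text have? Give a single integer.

Answer: 6

Derivation:
Line 1: ['do', 'were', 'diamond', 'storm'] (min_width=21, slack=0)
Line 2: ['south', 'at', 'corn'] (min_width=13, slack=8)
Line 3: ['electric', 'microwave', 'I'] (min_width=20, slack=1)
Line 4: ['bird', 'six', 'festival'] (min_width=17, slack=4)
Line 5: ['purple', 'early', 'or'] (min_width=15, slack=6)
Line 6: ['waterfall'] (min_width=9, slack=12)
Total lines: 6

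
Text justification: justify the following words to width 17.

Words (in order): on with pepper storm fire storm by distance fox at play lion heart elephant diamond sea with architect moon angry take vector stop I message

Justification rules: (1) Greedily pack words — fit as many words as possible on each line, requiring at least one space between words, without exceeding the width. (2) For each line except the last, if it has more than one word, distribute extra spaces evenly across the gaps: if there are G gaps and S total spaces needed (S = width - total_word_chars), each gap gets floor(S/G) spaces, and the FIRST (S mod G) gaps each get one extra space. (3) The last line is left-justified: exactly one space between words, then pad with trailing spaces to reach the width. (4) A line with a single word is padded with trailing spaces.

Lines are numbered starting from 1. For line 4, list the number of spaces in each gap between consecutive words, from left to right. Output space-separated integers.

Line 1: ['on', 'with', 'pepper'] (min_width=14, slack=3)
Line 2: ['storm', 'fire', 'storm'] (min_width=16, slack=1)
Line 3: ['by', 'distance', 'fox'] (min_width=15, slack=2)
Line 4: ['at', 'play', 'lion'] (min_width=12, slack=5)
Line 5: ['heart', 'elephant'] (min_width=14, slack=3)
Line 6: ['diamond', 'sea', 'with'] (min_width=16, slack=1)
Line 7: ['architect', 'moon'] (min_width=14, slack=3)
Line 8: ['angry', 'take', 'vector'] (min_width=17, slack=0)
Line 9: ['stop', 'I', 'message'] (min_width=14, slack=3)

Answer: 4 3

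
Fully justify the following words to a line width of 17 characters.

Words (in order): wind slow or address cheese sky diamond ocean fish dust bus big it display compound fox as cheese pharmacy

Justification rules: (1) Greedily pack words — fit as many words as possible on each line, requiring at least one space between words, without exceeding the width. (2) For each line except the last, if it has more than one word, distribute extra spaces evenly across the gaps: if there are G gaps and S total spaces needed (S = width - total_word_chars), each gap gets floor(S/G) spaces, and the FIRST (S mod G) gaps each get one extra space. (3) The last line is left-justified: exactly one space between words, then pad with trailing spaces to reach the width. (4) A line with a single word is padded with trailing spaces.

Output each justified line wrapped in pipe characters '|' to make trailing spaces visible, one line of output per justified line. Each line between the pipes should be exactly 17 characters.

Line 1: ['wind', 'slow', 'or'] (min_width=12, slack=5)
Line 2: ['address', 'cheese'] (min_width=14, slack=3)
Line 3: ['sky', 'diamond', 'ocean'] (min_width=17, slack=0)
Line 4: ['fish', 'dust', 'bus', 'big'] (min_width=17, slack=0)
Line 5: ['it', 'display'] (min_width=10, slack=7)
Line 6: ['compound', 'fox', 'as'] (min_width=15, slack=2)
Line 7: ['cheese', 'pharmacy'] (min_width=15, slack=2)

Answer: |wind    slow   or|
|address    cheese|
|sky diamond ocean|
|fish dust bus big|
|it        display|
|compound  fox  as|
|cheese pharmacy  |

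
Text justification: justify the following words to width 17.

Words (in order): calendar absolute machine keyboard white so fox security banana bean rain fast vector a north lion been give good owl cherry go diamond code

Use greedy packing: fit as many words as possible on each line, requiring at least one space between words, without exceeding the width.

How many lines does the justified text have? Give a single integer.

Answer: 9

Derivation:
Line 1: ['calendar', 'absolute'] (min_width=17, slack=0)
Line 2: ['machine', 'keyboard'] (min_width=16, slack=1)
Line 3: ['white', 'so', 'fox'] (min_width=12, slack=5)
Line 4: ['security', 'banana'] (min_width=15, slack=2)
Line 5: ['bean', 'rain', 'fast'] (min_width=14, slack=3)
Line 6: ['vector', 'a', 'north'] (min_width=14, slack=3)
Line 7: ['lion', 'been', 'give'] (min_width=14, slack=3)
Line 8: ['good', 'owl', 'cherry'] (min_width=15, slack=2)
Line 9: ['go', 'diamond', 'code'] (min_width=15, slack=2)
Total lines: 9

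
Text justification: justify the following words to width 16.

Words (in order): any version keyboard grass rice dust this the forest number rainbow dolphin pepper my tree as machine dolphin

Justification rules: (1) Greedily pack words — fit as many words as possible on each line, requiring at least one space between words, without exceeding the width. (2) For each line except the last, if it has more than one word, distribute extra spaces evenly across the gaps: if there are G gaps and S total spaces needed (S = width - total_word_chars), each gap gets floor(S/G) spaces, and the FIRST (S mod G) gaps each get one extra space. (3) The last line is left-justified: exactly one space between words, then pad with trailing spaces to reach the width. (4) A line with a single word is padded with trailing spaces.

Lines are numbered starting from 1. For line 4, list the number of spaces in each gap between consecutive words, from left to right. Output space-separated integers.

Line 1: ['any', 'version'] (min_width=11, slack=5)
Line 2: ['keyboard', 'grass'] (min_width=14, slack=2)
Line 3: ['rice', 'dust', 'this'] (min_width=14, slack=2)
Line 4: ['the', 'forest'] (min_width=10, slack=6)
Line 5: ['number', 'rainbow'] (min_width=14, slack=2)
Line 6: ['dolphin', 'pepper'] (min_width=14, slack=2)
Line 7: ['my', 'tree', 'as'] (min_width=10, slack=6)
Line 8: ['machine', 'dolphin'] (min_width=15, slack=1)

Answer: 7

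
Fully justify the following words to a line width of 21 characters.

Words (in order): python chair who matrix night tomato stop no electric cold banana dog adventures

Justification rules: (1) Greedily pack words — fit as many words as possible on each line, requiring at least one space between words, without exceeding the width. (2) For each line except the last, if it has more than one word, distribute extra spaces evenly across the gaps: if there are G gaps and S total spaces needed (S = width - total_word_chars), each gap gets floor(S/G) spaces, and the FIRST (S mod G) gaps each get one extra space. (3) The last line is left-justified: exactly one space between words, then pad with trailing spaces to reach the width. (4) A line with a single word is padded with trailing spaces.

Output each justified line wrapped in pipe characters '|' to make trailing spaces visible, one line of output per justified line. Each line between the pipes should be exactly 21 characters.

Answer: |python    chair   who|
|matrix  night  tomato|
|stop no electric cold|
|banana dog adventures|

Derivation:
Line 1: ['python', 'chair', 'who'] (min_width=16, slack=5)
Line 2: ['matrix', 'night', 'tomato'] (min_width=19, slack=2)
Line 3: ['stop', 'no', 'electric', 'cold'] (min_width=21, slack=0)
Line 4: ['banana', 'dog', 'adventures'] (min_width=21, slack=0)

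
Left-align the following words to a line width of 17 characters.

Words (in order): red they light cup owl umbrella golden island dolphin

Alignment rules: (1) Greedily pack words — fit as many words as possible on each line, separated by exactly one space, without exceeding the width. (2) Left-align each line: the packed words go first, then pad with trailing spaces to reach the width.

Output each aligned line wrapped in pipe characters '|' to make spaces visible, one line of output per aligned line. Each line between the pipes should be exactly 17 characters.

Answer: |red they light   |
|cup owl umbrella |
|golden island    |
|dolphin          |

Derivation:
Line 1: ['red', 'they', 'light'] (min_width=14, slack=3)
Line 2: ['cup', 'owl', 'umbrella'] (min_width=16, slack=1)
Line 3: ['golden', 'island'] (min_width=13, slack=4)
Line 4: ['dolphin'] (min_width=7, slack=10)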